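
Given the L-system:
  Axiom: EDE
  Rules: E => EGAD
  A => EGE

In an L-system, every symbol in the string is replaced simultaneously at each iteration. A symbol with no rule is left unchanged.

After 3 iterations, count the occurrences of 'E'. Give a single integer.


Step 0: EDE  (2 'E')
Step 1: EGADDEGAD  (2 'E')
Step 2: EGADGEGEDDEGADGEGED  (6 'E')
Step 3: EGADGEGEDGEGADGEGADDDEGADGEGEDGEGADGEGADD  (10 'E')

Answer: 10


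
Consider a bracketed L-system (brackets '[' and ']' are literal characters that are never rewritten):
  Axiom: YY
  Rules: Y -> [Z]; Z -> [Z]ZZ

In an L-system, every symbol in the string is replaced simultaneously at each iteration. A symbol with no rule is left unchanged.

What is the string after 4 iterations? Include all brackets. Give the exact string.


Answer: [[[[Z]ZZ][Z]ZZ[Z]ZZ][[Z]ZZ][Z]ZZ[Z]ZZ[[Z]ZZ][Z]ZZ[Z]ZZ][[[[Z]ZZ][Z]ZZ[Z]ZZ][[Z]ZZ][Z]ZZ[Z]ZZ[[Z]ZZ][Z]ZZ[Z]ZZ]

Derivation:
Step 0: YY
Step 1: [Z][Z]
Step 2: [[Z]ZZ][[Z]ZZ]
Step 3: [[[Z]ZZ][Z]ZZ[Z]ZZ][[[Z]ZZ][Z]ZZ[Z]ZZ]
Step 4: [[[[Z]ZZ][Z]ZZ[Z]ZZ][[Z]ZZ][Z]ZZ[Z]ZZ[[Z]ZZ][Z]ZZ[Z]ZZ][[[[Z]ZZ][Z]ZZ[Z]ZZ][[Z]ZZ][Z]ZZ[Z]ZZ[[Z]ZZ][Z]ZZ[Z]ZZ]


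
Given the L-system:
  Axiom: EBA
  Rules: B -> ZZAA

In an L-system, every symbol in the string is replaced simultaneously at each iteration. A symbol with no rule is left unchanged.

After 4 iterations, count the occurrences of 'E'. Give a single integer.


Step 0: EBA  (1 'E')
Step 1: EZZAAA  (1 'E')
Step 2: EZZAAA  (1 'E')
Step 3: EZZAAA  (1 'E')
Step 4: EZZAAA  (1 'E')

Answer: 1


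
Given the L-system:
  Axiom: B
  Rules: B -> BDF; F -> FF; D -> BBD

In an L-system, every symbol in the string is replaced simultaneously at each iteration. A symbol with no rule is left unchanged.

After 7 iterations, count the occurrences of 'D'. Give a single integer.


Answer: 169

Derivation:
Step 0: length=1, 'D' count=0
Step 1: length=3, 'D' count=1
Step 2: length=8, 'D' count=2
Step 3: length=21, 'D' count=5
Step 4: length=54, 'D' count=12
Step 5: length=137, 'D' count=29
Step 6: length=344, 'D' count=70
Step 7: length=857, 'D' count=169
Final string: BDFBBDFFBDFBDFBBDFFFFBDFBBDFFBDFBBDFFBDFBDFBBDFFFFFFFFBDFBBDFFBDFBDFBBDFFFFBDFBBDFFBDFBDFBBDFFFFBDFBBDFFBDFBBDFFBDFBDFBBDFFFFFFFFFFFFFFFFBDFBBDFFBDFBDFBBDFFFFBDFBBDFFBDFBBDFFBDFBDFBBDFFFFFFFFBDFBBDFFBDFBDFBBDFFFFBDFBBDFFBDFBBDFFBDFBDFBBDFFFFFFFFBDFBBDFFBDFBDFBBDFFFFBDFBBDFFBDFBDFBBDFFFFBDFBBDFFBDFBBDFFBDFBDFBBDFFFFFFFFFFFFFFFFFFFFFFFFFFFFFFFFBDFBBDFFBDFBDFBBDFFFFBDFBBDFFBDFBBDFFBDFBDFBBDFFFFFFFFBDFBBDFFBDFBDFBBDFFFFBDFBBDFFBDFBDFBBDFFFFBDFBBDFFBDFBBDFFBDFBDFBBDFFFFFFFFFFFFFFFFBDFBBDFFBDFBDFBBDFFFFBDFBBDFFBDFBBDFFBDFBDFBBDFFFFFFFFBDFBBDFFBDFBDFBBDFFFFBDFBBDFFBDFBDFBBDFFFFBDFBBDFFBDFBBDFFBDFBDFBBDFFFFFFFFFFFFFFFFBDFBBDFFBDFBDFBBDFFFFBDFBBDFFBDFBBDFFBDFBDFBBDFFFFFFFFBDFBBDFFBDFBDFBBDFFFFBDFBBDFFBDFBBDFFBDFBDFBBDFFFFFFFFBDFBBDFFBDFBDFBBDFFFFBDFBBDFFBDFBDFBBDFFFFBDFBBDFFBDFBBDFFBDFBDFBBDFFFFFFFFFFFFFFFFFFFFFFFFFFFFFFFFFFFFFFFFFFFFFFFFFFFFFFFFFFFFFFFF


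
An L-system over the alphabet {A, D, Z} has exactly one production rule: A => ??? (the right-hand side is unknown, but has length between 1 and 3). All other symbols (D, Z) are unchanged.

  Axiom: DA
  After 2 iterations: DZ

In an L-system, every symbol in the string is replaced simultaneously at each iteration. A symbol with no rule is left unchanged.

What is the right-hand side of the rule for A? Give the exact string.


Answer: Z

Derivation:
Trying A => Z:
  Step 0: DA
  Step 1: DZ
  Step 2: DZ
Matches the given result.


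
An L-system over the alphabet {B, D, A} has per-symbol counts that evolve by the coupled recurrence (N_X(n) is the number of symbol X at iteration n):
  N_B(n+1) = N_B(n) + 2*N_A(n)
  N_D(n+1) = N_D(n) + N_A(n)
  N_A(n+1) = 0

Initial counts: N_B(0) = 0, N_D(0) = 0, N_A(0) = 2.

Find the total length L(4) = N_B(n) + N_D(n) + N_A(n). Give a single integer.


Answer: 6

Derivation:
Step 0: N_B=0, N_D=0, N_A=2, L=2
Step 1: N_B=4, N_D=2, N_A=0, L=6
Step 2: N_B=4, N_D=2, N_A=0, L=6
Step 3: N_B=4, N_D=2, N_A=0, L=6
Step 4: N_B=4, N_D=2, N_A=0, L=6


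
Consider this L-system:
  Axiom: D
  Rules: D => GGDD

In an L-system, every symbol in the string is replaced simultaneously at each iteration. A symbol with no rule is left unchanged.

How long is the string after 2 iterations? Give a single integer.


Step 0: length = 1
Step 1: length = 4
Step 2: length = 10

Answer: 10


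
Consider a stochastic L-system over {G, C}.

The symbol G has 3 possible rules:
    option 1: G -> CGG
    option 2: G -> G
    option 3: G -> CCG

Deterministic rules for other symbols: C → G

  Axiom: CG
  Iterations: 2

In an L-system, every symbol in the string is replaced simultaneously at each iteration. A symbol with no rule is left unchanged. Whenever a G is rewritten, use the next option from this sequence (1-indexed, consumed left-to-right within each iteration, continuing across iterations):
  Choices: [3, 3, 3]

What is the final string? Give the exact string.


Step 0: CG
Step 1: GCCG  (used choices [3])
Step 2: CCGGGCCG  (used choices [3, 3])

Answer: CCGGGCCG


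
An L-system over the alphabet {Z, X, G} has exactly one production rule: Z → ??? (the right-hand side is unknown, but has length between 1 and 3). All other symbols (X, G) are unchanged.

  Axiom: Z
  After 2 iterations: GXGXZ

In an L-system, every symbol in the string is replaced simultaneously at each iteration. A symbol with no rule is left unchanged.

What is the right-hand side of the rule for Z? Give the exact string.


Answer: GXZ

Derivation:
Trying Z → GXZ:
  Step 0: Z
  Step 1: GXZ
  Step 2: GXGXZ
Matches the given result.


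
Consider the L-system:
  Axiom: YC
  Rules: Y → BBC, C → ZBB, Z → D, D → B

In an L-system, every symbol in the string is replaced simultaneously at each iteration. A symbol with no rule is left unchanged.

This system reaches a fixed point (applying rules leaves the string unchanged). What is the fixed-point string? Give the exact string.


Step 0: YC
Step 1: BBCZBB
Step 2: BBZBBDBB
Step 3: BBDBBBBB
Step 4: BBBBBBBB
Step 5: BBBBBBBB  (unchanged — fixed point at step 4)

Answer: BBBBBBBB


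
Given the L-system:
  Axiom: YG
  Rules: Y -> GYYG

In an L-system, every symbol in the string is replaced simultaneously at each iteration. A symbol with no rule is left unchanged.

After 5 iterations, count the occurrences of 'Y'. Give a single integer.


Answer: 32

Derivation:
Step 0: YG  (1 'Y')
Step 1: GYYGG  (2 'Y')
Step 2: GGYYGGYYGGG  (4 'Y')
Step 3: GGGYYGGYYGGGGYYGGYYGGGG  (8 'Y')
Step 4: GGGGYYGGYYGGGGYYGGYYGGGGGGYYGGYYGGGGYYGGYYGGGGG  (16 'Y')
Step 5: GGGGGYYGGYYGGGGYYGGYYGGGGGGYYGGYYGGGGYYGGYYGGGGGGGGYYGGYYGGGGYYGGYYGGGGGGYYGGYYGGGGYYGGYYGGGGGG  (32 'Y')


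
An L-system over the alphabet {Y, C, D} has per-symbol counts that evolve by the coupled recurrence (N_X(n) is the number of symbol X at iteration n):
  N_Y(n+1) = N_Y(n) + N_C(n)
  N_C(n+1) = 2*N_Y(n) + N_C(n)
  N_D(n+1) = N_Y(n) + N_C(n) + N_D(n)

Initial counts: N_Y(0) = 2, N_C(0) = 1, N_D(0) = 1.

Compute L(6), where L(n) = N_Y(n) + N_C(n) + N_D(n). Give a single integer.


Step 0: N_Y=2, N_C=1, N_D=1, L=4
Step 1: N_Y=3, N_C=5, N_D=4, L=12
Step 2: N_Y=8, N_C=11, N_D=12, L=31
Step 3: N_Y=19, N_C=27, N_D=31, L=77
Step 4: N_Y=46, N_C=65, N_D=77, L=188
Step 5: N_Y=111, N_C=157, N_D=188, L=456
Step 6: N_Y=268, N_C=379, N_D=456, L=1103

Answer: 1103


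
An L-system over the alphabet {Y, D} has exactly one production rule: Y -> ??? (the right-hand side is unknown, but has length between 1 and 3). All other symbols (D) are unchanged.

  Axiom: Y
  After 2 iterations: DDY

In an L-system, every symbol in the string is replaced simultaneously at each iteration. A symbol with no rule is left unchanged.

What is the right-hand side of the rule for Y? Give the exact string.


Trying Y -> DY:
  Step 0: Y
  Step 1: DY
  Step 2: DDY
Matches the given result.

Answer: DY


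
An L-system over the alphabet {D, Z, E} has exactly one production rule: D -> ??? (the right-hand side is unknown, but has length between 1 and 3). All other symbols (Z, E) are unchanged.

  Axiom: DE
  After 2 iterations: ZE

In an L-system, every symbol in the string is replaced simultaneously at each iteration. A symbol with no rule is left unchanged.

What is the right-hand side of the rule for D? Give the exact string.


Answer: Z

Derivation:
Trying D -> Z:
  Step 0: DE
  Step 1: ZE
  Step 2: ZE
Matches the given result.


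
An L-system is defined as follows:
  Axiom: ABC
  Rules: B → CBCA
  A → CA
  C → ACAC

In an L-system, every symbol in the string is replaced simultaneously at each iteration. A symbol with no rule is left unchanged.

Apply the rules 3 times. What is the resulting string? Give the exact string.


Answer: CAACACCAACACACACCACAACACCAACACACACCBCAACACCACAACACCAACACACACCAACACCACAACACCAACACACACCACAACACCAACAC

Derivation:
Step 0: ABC
Step 1: CACBCAACAC
Step 2: ACACCAACACCBCAACACCACAACACCAACAC
Step 3: CAACACCAACACACACCACAACACCAACACACACCBCAACACCACAACACCAACACACACCAACACCACAACACCAACACACACCACAACACCAACAC


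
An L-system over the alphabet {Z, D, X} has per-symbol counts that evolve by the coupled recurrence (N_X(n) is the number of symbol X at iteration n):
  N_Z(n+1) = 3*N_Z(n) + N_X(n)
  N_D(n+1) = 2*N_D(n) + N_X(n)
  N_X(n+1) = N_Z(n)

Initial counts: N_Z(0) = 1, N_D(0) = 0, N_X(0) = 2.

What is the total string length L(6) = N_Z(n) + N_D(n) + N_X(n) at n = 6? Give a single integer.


Step 0: N_Z=1, N_D=0, N_X=2, L=3
Step 1: N_Z=5, N_D=2, N_X=1, L=8
Step 2: N_Z=16, N_D=5, N_X=5, L=26
Step 3: N_Z=53, N_D=15, N_X=16, L=84
Step 4: N_Z=175, N_D=46, N_X=53, L=274
Step 5: N_Z=578, N_D=145, N_X=175, L=898
Step 6: N_Z=1909, N_D=465, N_X=578, L=2952

Answer: 2952


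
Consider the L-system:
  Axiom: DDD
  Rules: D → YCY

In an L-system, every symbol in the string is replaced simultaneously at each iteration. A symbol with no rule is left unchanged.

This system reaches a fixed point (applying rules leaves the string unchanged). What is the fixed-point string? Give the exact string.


Step 0: DDD
Step 1: YCYYCYYCY
Step 2: YCYYCYYCY  (unchanged — fixed point at step 1)

Answer: YCYYCYYCY


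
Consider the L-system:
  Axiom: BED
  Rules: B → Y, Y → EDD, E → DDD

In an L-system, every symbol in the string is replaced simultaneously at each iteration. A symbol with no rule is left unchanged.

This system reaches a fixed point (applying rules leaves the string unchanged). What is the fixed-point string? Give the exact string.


Answer: DDDDDDDDD

Derivation:
Step 0: BED
Step 1: YDDDD
Step 2: EDDDDDD
Step 3: DDDDDDDDD
Step 4: DDDDDDDDD  (unchanged — fixed point at step 3)


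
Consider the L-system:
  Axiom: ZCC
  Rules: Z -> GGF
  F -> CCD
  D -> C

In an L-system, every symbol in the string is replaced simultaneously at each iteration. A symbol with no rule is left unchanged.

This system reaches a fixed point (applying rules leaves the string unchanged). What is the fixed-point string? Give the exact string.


Answer: GGCCCCC

Derivation:
Step 0: ZCC
Step 1: GGFCC
Step 2: GGCCDCC
Step 3: GGCCCCC
Step 4: GGCCCCC  (unchanged — fixed point at step 3)


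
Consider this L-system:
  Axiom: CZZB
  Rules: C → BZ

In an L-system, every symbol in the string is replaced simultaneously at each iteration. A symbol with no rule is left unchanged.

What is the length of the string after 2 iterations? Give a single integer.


Answer: 5

Derivation:
Step 0: length = 4
Step 1: length = 5
Step 2: length = 5


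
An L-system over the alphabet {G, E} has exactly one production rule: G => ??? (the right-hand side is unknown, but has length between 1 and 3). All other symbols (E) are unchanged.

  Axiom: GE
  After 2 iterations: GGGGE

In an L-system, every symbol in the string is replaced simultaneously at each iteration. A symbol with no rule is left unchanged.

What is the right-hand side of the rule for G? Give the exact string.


Answer: GG

Derivation:
Trying G => GG:
  Step 0: GE
  Step 1: GGE
  Step 2: GGGGE
Matches the given result.


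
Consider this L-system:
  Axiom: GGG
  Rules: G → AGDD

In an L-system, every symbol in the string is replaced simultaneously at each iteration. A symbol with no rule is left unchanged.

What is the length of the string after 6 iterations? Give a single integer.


Answer: 57

Derivation:
Step 0: length = 3
Step 1: length = 12
Step 2: length = 21
Step 3: length = 30
Step 4: length = 39
Step 5: length = 48
Step 6: length = 57


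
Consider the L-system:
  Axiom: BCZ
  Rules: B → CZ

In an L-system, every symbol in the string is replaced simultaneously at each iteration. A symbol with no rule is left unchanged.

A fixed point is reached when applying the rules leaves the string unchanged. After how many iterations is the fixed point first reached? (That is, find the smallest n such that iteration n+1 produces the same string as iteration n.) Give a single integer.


Answer: 1

Derivation:
Step 0: BCZ
Step 1: CZCZ
Step 2: CZCZ  (unchanged — fixed point at step 1)


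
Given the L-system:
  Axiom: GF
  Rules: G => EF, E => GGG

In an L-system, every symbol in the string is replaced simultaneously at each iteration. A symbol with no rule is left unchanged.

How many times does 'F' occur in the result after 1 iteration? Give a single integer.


Step 0: GF  (1 'F')
Step 1: EFF  (2 'F')

Answer: 2


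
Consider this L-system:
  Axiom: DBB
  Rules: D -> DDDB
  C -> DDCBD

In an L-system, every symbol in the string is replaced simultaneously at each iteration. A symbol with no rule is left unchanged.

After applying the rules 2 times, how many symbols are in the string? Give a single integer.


Step 0: length = 3
Step 1: length = 6
Step 2: length = 15

Answer: 15


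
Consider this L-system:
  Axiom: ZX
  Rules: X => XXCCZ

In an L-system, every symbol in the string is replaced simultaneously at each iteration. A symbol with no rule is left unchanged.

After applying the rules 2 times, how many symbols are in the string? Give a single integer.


Answer: 14

Derivation:
Step 0: length = 2
Step 1: length = 6
Step 2: length = 14


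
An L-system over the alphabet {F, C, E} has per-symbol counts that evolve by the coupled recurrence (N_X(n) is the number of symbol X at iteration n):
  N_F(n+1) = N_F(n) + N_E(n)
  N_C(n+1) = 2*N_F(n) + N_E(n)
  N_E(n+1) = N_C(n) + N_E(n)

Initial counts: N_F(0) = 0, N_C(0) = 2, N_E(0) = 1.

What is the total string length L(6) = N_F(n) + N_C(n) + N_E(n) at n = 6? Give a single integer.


Step 0: N_F=0, N_C=2, N_E=1, L=3
Step 1: N_F=1, N_C=1, N_E=3, L=5
Step 2: N_F=4, N_C=5, N_E=4, L=13
Step 3: N_F=8, N_C=12, N_E=9, L=29
Step 4: N_F=17, N_C=25, N_E=21, L=63
Step 5: N_F=38, N_C=55, N_E=46, L=139
Step 6: N_F=84, N_C=122, N_E=101, L=307

Answer: 307


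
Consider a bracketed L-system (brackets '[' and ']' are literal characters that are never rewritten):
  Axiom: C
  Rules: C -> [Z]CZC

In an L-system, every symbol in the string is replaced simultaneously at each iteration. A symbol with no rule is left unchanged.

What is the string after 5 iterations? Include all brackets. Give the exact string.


Step 0: C
Step 1: [Z]CZC
Step 2: [Z][Z]CZCZ[Z]CZC
Step 3: [Z][Z][Z]CZCZ[Z]CZCZ[Z][Z]CZCZ[Z]CZC
Step 4: [Z][Z][Z][Z]CZCZ[Z]CZCZ[Z][Z]CZCZ[Z]CZCZ[Z][Z][Z]CZCZ[Z]CZCZ[Z][Z]CZCZ[Z]CZC
Step 5: [Z][Z][Z][Z][Z]CZCZ[Z]CZCZ[Z][Z]CZCZ[Z]CZCZ[Z][Z][Z]CZCZ[Z]CZCZ[Z][Z]CZCZ[Z]CZCZ[Z][Z][Z][Z]CZCZ[Z]CZCZ[Z][Z]CZCZ[Z]CZCZ[Z][Z][Z]CZCZ[Z]CZCZ[Z][Z]CZCZ[Z]CZC

Answer: [Z][Z][Z][Z][Z]CZCZ[Z]CZCZ[Z][Z]CZCZ[Z]CZCZ[Z][Z][Z]CZCZ[Z]CZCZ[Z][Z]CZCZ[Z]CZCZ[Z][Z][Z][Z]CZCZ[Z]CZCZ[Z][Z]CZCZ[Z]CZCZ[Z][Z][Z]CZCZ[Z]CZCZ[Z][Z]CZCZ[Z]CZC


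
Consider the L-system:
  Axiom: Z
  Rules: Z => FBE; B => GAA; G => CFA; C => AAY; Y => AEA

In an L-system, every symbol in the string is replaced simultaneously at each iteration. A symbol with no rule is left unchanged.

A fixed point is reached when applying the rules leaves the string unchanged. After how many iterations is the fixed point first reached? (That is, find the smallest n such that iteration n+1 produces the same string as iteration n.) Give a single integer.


Answer: 5

Derivation:
Step 0: Z
Step 1: FBE
Step 2: FGAAE
Step 3: FCFAAAE
Step 4: FAAYFAAAE
Step 5: FAAAEAFAAAE
Step 6: FAAAEAFAAAE  (unchanged — fixed point at step 5)


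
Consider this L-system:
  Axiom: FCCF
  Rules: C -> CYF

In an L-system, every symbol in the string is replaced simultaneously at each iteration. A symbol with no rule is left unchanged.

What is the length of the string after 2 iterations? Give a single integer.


Step 0: length = 4
Step 1: length = 8
Step 2: length = 12

Answer: 12


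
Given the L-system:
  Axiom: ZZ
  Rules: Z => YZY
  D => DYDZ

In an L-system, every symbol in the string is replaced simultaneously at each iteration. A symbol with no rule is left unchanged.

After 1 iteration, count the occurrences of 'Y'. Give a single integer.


Step 0: ZZ  (0 'Y')
Step 1: YZYYZY  (4 'Y')

Answer: 4


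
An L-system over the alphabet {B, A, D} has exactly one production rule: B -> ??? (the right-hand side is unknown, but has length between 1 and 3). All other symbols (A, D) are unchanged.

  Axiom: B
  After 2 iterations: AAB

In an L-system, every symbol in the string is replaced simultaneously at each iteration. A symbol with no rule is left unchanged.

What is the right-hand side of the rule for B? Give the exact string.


Answer: AB

Derivation:
Trying B -> AB:
  Step 0: B
  Step 1: AB
  Step 2: AAB
Matches the given result.


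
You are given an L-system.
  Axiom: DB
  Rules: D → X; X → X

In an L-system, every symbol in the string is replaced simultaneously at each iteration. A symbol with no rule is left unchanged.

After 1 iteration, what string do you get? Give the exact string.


Step 0: DB
Step 1: XB

Answer: XB


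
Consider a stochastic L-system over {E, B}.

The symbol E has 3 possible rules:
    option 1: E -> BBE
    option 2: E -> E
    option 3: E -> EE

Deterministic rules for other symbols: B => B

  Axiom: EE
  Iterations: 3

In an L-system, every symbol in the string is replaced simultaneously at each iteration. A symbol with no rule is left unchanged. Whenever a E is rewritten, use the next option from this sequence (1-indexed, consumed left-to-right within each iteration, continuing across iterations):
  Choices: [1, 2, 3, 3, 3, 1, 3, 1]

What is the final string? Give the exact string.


Step 0: EE
Step 1: BBEE  (used choices [1, 2])
Step 2: BBEEEE  (used choices [3, 3])
Step 3: BBEEBBEEEBBE  (used choices [3, 1, 3, 1])

Answer: BBEEBBEEEBBE


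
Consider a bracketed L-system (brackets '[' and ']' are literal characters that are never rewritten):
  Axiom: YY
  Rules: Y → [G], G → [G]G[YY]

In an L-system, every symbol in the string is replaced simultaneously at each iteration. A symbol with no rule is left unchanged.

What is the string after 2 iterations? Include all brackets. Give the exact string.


Step 0: YY
Step 1: [G][G]
Step 2: [[G]G[YY]][[G]G[YY]]

Answer: [[G]G[YY]][[G]G[YY]]


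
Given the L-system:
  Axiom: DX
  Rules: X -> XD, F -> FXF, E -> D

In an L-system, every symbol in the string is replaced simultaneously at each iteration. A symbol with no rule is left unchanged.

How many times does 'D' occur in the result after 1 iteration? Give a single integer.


Answer: 2

Derivation:
Step 0: DX  (1 'D')
Step 1: DXD  (2 'D')


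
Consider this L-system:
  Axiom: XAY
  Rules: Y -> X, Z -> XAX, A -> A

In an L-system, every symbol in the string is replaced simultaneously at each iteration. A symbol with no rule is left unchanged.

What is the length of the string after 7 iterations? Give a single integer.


Step 0: length = 3
Step 1: length = 3
Step 2: length = 3
Step 3: length = 3
Step 4: length = 3
Step 5: length = 3
Step 6: length = 3
Step 7: length = 3

Answer: 3


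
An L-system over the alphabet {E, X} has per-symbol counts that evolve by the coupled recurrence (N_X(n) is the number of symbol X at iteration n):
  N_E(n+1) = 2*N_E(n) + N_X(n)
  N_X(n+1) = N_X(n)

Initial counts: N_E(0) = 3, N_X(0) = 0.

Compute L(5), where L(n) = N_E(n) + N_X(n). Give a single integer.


Step 0: N_E=3, N_X=0, L=3
Step 1: N_E=6, N_X=0, L=6
Step 2: N_E=12, N_X=0, L=12
Step 3: N_E=24, N_X=0, L=24
Step 4: N_E=48, N_X=0, L=48
Step 5: N_E=96, N_X=0, L=96

Answer: 96


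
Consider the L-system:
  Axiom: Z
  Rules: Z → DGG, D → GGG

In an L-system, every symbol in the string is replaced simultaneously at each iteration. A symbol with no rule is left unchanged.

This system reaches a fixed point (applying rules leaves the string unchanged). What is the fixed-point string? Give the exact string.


Answer: GGGGG

Derivation:
Step 0: Z
Step 1: DGG
Step 2: GGGGG
Step 3: GGGGG  (unchanged — fixed point at step 2)


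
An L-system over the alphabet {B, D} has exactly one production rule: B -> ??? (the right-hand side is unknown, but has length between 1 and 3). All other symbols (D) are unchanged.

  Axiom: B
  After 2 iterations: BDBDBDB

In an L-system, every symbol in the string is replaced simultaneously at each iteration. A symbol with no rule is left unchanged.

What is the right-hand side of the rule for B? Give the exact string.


Trying B -> BDB:
  Step 0: B
  Step 1: BDB
  Step 2: BDBDBDB
Matches the given result.

Answer: BDB


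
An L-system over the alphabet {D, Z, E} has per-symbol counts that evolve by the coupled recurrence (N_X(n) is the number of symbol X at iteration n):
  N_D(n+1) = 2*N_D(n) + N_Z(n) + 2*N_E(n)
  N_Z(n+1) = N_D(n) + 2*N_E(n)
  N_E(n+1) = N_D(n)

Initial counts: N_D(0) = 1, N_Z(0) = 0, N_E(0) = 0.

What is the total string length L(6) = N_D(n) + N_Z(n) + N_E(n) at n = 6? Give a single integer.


Step 0: N_D=1, N_Z=0, N_E=0, L=1
Step 1: N_D=2, N_Z=1, N_E=1, L=4
Step 2: N_D=7, N_Z=4, N_E=2, L=13
Step 3: N_D=22, N_Z=11, N_E=7, L=40
Step 4: N_D=69, N_Z=36, N_E=22, L=127
Step 5: N_D=218, N_Z=113, N_E=69, L=400
Step 6: N_D=687, N_Z=356, N_E=218, L=1261

Answer: 1261


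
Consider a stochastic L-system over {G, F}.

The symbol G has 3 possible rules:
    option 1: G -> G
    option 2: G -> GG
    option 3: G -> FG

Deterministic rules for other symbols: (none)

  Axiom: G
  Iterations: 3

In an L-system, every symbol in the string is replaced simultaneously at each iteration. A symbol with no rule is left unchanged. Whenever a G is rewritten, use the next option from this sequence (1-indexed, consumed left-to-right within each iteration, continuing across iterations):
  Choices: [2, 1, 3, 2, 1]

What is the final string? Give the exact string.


Step 0: G
Step 1: GG  (used choices [2])
Step 2: GFG  (used choices [1, 3])
Step 3: GGFG  (used choices [2, 1])

Answer: GGFG


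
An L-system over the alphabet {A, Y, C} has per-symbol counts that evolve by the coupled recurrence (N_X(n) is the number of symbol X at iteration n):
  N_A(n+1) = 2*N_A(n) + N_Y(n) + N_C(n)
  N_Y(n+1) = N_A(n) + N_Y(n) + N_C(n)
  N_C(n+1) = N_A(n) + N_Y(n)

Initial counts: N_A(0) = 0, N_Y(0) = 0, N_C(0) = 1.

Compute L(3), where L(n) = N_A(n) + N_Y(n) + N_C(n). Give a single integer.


Answer: 22

Derivation:
Step 0: N_A=0, N_Y=0, N_C=1, L=1
Step 1: N_A=1, N_Y=1, N_C=0, L=2
Step 2: N_A=3, N_Y=2, N_C=2, L=7
Step 3: N_A=10, N_Y=7, N_C=5, L=22


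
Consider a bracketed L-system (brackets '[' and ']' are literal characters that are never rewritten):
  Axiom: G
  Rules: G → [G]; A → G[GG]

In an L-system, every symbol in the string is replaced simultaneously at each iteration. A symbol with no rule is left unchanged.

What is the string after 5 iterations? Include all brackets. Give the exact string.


Step 0: G
Step 1: [G]
Step 2: [[G]]
Step 3: [[[G]]]
Step 4: [[[[G]]]]
Step 5: [[[[[G]]]]]

Answer: [[[[[G]]]]]


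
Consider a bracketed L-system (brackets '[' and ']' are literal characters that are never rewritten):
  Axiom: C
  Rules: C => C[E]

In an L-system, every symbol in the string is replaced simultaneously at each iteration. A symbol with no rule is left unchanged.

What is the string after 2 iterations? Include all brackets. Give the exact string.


Step 0: C
Step 1: C[E]
Step 2: C[E][E]

Answer: C[E][E]


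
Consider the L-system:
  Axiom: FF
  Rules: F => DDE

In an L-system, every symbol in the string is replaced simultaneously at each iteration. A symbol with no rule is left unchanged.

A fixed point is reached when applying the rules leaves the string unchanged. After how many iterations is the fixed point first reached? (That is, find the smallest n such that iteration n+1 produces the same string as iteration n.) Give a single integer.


Answer: 1

Derivation:
Step 0: FF
Step 1: DDEDDE
Step 2: DDEDDE  (unchanged — fixed point at step 1)


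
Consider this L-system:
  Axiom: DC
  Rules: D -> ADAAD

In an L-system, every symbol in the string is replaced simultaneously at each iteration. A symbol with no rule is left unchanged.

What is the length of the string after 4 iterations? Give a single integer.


Answer: 62

Derivation:
Step 0: length = 2
Step 1: length = 6
Step 2: length = 14
Step 3: length = 30
Step 4: length = 62


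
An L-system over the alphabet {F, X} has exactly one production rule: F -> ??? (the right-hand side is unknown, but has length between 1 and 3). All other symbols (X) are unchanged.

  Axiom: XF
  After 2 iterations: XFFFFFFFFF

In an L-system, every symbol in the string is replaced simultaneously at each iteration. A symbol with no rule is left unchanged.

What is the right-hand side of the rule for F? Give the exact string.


Answer: FFF

Derivation:
Trying F -> FFF:
  Step 0: XF
  Step 1: XFFF
  Step 2: XFFFFFFFFF
Matches the given result.


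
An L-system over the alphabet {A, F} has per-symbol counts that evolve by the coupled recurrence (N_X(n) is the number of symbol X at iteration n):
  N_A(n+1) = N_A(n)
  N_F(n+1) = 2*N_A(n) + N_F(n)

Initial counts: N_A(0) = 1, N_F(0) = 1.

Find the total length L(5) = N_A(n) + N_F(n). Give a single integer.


Answer: 12

Derivation:
Step 0: N_A=1, N_F=1, L=2
Step 1: N_A=1, N_F=3, L=4
Step 2: N_A=1, N_F=5, L=6
Step 3: N_A=1, N_F=7, L=8
Step 4: N_A=1, N_F=9, L=10
Step 5: N_A=1, N_F=11, L=12


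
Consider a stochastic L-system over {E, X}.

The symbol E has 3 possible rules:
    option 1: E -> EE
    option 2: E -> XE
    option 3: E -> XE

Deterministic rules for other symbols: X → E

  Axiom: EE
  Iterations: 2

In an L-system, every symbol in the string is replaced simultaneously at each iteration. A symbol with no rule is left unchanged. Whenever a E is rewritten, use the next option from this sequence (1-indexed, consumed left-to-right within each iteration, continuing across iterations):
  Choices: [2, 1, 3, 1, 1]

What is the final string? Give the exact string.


Answer: EXEEEEE

Derivation:
Step 0: EE
Step 1: XEEE  (used choices [2, 1])
Step 2: EXEEEEE  (used choices [3, 1, 1])


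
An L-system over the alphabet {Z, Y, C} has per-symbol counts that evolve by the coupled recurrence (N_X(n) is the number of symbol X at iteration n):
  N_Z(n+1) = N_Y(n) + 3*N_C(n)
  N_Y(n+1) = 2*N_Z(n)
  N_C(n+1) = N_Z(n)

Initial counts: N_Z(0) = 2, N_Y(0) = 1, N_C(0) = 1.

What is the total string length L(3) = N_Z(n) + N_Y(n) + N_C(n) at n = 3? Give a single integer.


Answer: 50

Derivation:
Step 0: N_Z=2, N_Y=1, N_C=1, L=4
Step 1: N_Z=4, N_Y=4, N_C=2, L=10
Step 2: N_Z=10, N_Y=8, N_C=4, L=22
Step 3: N_Z=20, N_Y=20, N_C=10, L=50


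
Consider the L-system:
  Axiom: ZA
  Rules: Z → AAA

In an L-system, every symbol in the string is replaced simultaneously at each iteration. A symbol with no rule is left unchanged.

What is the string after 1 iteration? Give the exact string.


Answer: AAAA

Derivation:
Step 0: ZA
Step 1: AAAA


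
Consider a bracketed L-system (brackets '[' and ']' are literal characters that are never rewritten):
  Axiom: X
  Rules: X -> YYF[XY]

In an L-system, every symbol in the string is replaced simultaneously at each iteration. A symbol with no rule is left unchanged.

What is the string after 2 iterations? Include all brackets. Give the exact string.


Step 0: X
Step 1: YYF[XY]
Step 2: YYF[YYF[XY]Y]

Answer: YYF[YYF[XY]Y]


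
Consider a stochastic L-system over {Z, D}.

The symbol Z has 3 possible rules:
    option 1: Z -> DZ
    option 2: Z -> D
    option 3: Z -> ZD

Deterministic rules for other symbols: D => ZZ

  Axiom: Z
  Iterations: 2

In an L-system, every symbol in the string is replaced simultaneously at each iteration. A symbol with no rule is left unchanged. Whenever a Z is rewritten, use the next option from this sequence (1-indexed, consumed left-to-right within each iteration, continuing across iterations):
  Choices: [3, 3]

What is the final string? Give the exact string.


Step 0: Z
Step 1: ZD  (used choices [3])
Step 2: ZDZZ  (used choices [3])

Answer: ZDZZ


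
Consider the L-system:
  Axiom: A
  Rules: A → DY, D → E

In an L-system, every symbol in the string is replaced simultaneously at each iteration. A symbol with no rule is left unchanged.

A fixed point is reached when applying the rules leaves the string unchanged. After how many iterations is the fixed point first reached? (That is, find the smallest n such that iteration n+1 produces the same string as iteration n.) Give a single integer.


Step 0: A
Step 1: DY
Step 2: EY
Step 3: EY  (unchanged — fixed point at step 2)

Answer: 2


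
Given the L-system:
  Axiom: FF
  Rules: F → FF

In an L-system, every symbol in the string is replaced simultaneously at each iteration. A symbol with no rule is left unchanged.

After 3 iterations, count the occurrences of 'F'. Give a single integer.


Step 0: FF  (2 'F')
Step 1: FFFF  (4 'F')
Step 2: FFFFFFFF  (8 'F')
Step 3: FFFFFFFFFFFFFFFF  (16 'F')

Answer: 16


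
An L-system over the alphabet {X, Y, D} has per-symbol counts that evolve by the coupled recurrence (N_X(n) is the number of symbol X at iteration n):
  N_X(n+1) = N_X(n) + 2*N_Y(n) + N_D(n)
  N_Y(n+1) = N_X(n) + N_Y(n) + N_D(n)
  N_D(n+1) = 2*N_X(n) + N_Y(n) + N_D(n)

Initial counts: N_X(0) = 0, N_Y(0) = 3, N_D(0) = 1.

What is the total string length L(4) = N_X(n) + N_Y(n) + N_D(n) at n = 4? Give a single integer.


Step 0: N_X=0, N_Y=3, N_D=1, L=4
Step 1: N_X=7, N_Y=4, N_D=4, L=15
Step 2: N_X=19, N_Y=15, N_D=22, L=56
Step 3: N_X=71, N_Y=56, N_D=75, L=202
Step 4: N_X=258, N_Y=202, N_D=273, L=733

Answer: 733


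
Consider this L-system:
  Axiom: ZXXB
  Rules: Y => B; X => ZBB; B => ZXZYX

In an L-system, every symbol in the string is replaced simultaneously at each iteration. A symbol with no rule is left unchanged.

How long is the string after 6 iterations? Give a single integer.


Step 0: length = 4
Step 1: length = 12
Step 2: length = 32
Step 3: length = 68
Step 4: length = 168
Step 5: length = 348
Step 6: length = 848

Answer: 848


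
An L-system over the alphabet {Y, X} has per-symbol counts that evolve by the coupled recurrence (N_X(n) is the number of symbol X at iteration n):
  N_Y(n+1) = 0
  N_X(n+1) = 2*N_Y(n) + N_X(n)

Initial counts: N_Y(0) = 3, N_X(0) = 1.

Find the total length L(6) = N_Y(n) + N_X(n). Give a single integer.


Step 0: N_Y=3, N_X=1, L=4
Step 1: N_Y=0, N_X=7, L=7
Step 2: N_Y=0, N_X=7, L=7
Step 3: N_Y=0, N_X=7, L=7
Step 4: N_Y=0, N_X=7, L=7
Step 5: N_Y=0, N_X=7, L=7
Step 6: N_Y=0, N_X=7, L=7

Answer: 7


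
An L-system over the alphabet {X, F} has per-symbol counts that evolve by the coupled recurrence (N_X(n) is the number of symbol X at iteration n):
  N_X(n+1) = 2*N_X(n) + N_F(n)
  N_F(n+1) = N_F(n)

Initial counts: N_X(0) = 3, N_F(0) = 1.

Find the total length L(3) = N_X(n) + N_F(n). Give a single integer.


Answer: 32

Derivation:
Step 0: N_X=3, N_F=1, L=4
Step 1: N_X=7, N_F=1, L=8
Step 2: N_X=15, N_F=1, L=16
Step 3: N_X=31, N_F=1, L=32


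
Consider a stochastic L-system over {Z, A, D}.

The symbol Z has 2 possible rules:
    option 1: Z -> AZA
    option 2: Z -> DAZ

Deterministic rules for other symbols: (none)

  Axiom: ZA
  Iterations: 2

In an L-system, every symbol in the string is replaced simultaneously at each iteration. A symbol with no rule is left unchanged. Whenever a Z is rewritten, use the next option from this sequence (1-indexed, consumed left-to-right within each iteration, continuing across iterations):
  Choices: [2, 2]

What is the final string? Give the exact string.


Step 0: ZA
Step 1: DAZA  (used choices [2])
Step 2: DADAZA  (used choices [2])

Answer: DADAZA


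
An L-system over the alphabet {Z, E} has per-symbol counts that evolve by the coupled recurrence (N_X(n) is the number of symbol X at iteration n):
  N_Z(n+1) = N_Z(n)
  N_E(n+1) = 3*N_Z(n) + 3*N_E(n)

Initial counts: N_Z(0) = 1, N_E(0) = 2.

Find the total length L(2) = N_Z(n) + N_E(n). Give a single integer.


Step 0: N_Z=1, N_E=2, L=3
Step 1: N_Z=1, N_E=9, L=10
Step 2: N_Z=1, N_E=30, L=31

Answer: 31


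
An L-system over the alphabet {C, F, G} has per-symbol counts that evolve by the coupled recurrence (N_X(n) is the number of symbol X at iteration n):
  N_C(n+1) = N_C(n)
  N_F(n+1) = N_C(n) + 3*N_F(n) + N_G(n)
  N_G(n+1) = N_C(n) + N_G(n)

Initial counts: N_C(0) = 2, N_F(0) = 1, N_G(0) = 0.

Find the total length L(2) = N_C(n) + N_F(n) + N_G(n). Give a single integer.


Answer: 25

Derivation:
Step 0: N_C=2, N_F=1, N_G=0, L=3
Step 1: N_C=2, N_F=5, N_G=2, L=9
Step 2: N_C=2, N_F=19, N_G=4, L=25


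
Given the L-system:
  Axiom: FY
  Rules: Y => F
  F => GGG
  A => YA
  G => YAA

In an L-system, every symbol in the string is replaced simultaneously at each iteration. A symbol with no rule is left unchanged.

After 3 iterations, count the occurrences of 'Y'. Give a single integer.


Answer: 9

Derivation:
Step 0: FY  (1 'Y')
Step 1: GGGF  (0 'Y')
Step 2: YAAYAAYAAGGG  (3 'Y')
Step 3: FYAYAFYAYAFYAYAYAAYAAYAA  (9 'Y')


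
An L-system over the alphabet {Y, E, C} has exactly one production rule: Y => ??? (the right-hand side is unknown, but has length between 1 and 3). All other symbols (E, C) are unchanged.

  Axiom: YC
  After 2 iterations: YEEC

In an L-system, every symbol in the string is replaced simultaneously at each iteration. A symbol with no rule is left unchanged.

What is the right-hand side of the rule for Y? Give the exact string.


Answer: YE

Derivation:
Trying Y => YE:
  Step 0: YC
  Step 1: YEC
  Step 2: YEEC
Matches the given result.


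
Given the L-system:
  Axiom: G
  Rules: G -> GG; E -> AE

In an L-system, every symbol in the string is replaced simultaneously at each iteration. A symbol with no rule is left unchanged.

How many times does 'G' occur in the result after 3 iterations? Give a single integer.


Answer: 8

Derivation:
Step 0: G  (1 'G')
Step 1: GG  (2 'G')
Step 2: GGGG  (4 'G')
Step 3: GGGGGGGG  (8 'G')


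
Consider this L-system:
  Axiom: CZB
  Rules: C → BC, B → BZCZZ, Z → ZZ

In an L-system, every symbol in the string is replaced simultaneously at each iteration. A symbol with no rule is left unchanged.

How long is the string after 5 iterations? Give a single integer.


Answer: 336

Derivation:
Step 0: length = 3
Step 1: length = 9
Step 2: length = 24
Step 3: length = 60
Step 4: length = 144
Step 5: length = 336


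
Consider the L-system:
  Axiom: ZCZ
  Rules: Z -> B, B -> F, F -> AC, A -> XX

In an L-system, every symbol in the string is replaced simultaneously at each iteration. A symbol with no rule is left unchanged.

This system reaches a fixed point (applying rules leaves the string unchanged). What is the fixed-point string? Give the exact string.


Step 0: ZCZ
Step 1: BCB
Step 2: FCF
Step 3: ACCAC
Step 4: XXCCXXC
Step 5: XXCCXXC  (unchanged — fixed point at step 4)

Answer: XXCCXXC


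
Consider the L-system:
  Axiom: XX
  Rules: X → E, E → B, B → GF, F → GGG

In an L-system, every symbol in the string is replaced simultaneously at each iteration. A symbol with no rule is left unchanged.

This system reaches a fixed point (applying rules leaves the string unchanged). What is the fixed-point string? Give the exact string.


Step 0: XX
Step 1: EE
Step 2: BB
Step 3: GFGF
Step 4: GGGGGGGG
Step 5: GGGGGGGG  (unchanged — fixed point at step 4)

Answer: GGGGGGGG


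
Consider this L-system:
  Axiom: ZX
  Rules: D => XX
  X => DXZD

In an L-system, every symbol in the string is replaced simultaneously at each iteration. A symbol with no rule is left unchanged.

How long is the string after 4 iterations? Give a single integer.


Answer: 64

Derivation:
Step 0: length = 2
Step 1: length = 5
Step 2: length = 10
Step 3: length = 27
Step 4: length = 64


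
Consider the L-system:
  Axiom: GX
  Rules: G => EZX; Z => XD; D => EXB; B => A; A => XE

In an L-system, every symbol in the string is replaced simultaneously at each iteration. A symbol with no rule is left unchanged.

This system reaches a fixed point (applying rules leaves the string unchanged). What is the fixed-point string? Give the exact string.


Step 0: GX
Step 1: EZXX
Step 2: EXDXX
Step 3: EXEXBXX
Step 4: EXEXAXX
Step 5: EXEXXEXX
Step 6: EXEXXEXX  (unchanged — fixed point at step 5)

Answer: EXEXXEXX


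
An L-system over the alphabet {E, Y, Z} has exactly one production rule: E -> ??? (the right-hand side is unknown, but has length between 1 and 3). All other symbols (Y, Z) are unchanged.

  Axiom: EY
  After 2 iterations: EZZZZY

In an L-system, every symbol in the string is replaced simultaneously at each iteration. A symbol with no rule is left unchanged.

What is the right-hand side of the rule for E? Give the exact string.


Trying E -> EZZ:
  Step 0: EY
  Step 1: EZZY
  Step 2: EZZZZY
Matches the given result.

Answer: EZZ


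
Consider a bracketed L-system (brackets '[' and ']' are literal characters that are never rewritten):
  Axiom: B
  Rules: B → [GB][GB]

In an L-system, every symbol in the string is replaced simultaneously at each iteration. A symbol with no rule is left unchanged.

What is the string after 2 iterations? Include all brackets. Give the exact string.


Step 0: B
Step 1: [GB][GB]
Step 2: [G[GB][GB]][G[GB][GB]]

Answer: [G[GB][GB]][G[GB][GB]]


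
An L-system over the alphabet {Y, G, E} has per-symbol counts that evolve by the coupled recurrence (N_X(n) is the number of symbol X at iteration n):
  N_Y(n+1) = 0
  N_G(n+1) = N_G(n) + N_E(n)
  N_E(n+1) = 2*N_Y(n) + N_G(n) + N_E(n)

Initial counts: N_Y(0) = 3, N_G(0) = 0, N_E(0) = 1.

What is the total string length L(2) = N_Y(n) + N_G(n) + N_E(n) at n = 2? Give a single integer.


Step 0: N_Y=3, N_G=0, N_E=1, L=4
Step 1: N_Y=0, N_G=1, N_E=7, L=8
Step 2: N_Y=0, N_G=8, N_E=8, L=16

Answer: 16


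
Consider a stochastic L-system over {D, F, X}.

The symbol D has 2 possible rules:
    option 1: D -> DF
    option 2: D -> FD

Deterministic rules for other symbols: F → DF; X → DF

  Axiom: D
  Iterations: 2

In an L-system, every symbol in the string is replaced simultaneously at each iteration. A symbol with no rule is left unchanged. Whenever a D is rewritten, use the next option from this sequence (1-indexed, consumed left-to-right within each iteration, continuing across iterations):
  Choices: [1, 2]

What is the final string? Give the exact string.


Step 0: D
Step 1: DF  (used choices [1])
Step 2: FDDF  (used choices [2])

Answer: FDDF


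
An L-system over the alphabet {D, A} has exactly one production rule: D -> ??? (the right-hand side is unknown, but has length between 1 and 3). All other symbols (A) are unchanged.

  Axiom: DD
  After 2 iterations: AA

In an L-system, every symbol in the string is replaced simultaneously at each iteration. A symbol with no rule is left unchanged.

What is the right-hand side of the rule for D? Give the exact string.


Trying D -> A:
  Step 0: DD
  Step 1: AA
  Step 2: AA
Matches the given result.

Answer: A


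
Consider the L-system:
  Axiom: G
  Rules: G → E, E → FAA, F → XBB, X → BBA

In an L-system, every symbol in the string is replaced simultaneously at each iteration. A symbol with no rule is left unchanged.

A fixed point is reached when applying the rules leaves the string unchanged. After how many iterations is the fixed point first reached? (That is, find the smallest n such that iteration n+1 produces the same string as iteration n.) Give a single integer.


Step 0: G
Step 1: E
Step 2: FAA
Step 3: XBBAA
Step 4: BBABBAA
Step 5: BBABBAA  (unchanged — fixed point at step 4)

Answer: 4
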